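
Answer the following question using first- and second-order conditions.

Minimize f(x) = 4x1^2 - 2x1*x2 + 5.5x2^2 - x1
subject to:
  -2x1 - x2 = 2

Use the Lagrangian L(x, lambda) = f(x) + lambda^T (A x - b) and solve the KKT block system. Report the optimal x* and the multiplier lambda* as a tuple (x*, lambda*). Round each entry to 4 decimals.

Form the Lagrangian:
  L(x, lambda) = (1/2) x^T Q x + c^T x + lambda^T (A x - b)
Stationarity (grad_x L = 0): Q x + c + A^T lambda = 0.
Primal feasibility: A x = b.

This gives the KKT block system:
  [ Q   A^T ] [ x     ]   [-c ]
  [ A    0  ] [ lambda ] = [ b ]

Solving the linear system:
  x*      = (-0.7833, -0.4333)
  lambda* = (-3.2)
  f(x*)   = 3.5917

x* = (-0.7833, -0.4333), lambda* = (-3.2)


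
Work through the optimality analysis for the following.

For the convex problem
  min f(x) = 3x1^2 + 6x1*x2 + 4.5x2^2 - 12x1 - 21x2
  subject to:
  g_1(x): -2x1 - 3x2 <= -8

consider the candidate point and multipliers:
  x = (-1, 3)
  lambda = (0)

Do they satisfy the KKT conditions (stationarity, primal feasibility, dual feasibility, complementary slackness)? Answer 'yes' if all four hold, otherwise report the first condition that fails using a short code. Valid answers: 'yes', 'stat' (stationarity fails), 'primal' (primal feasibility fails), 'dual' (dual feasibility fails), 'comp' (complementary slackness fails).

Gradient of f: grad f(x) = Q x + c = (0, 0)
Constraint values g_i(x) = a_i^T x - b_i:
  g_1((-1, 3)) = 1
Stationarity residual: grad f(x) + sum_i lambda_i a_i = (0, 0)
  -> stationarity OK
Primal feasibility (all g_i <= 0): FAILS
Dual feasibility (all lambda_i >= 0): OK
Complementary slackness (lambda_i * g_i(x) = 0 for all i): OK

Verdict: the first failing condition is primal_feasibility -> primal.

primal


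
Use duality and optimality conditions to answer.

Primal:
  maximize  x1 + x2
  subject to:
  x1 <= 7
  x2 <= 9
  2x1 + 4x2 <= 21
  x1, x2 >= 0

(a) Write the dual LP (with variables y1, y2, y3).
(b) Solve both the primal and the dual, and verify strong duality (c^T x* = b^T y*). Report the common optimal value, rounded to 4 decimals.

The standard primal-dual pair for 'max c^T x s.t. A x <= b, x >= 0' is:
  Dual:  min b^T y  s.t.  A^T y >= c,  y >= 0.

So the dual LP is:
  minimize  7y1 + 9y2 + 21y3
  subject to:
    y1 + 2y3 >= 1
    y2 + 4y3 >= 1
    y1, y2, y3 >= 0

Solving the primal: x* = (7, 1.75).
  primal value c^T x* = 8.75.
Solving the dual: y* = (0.5, 0, 0.25).
  dual value b^T y* = 8.75.
Strong duality: c^T x* = b^T y*. Confirmed.

8.75


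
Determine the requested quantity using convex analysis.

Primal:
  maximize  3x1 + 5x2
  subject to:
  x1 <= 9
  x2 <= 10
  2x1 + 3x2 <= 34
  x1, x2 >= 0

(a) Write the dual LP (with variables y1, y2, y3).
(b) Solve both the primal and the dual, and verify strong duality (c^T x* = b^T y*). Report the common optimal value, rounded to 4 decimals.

The standard primal-dual pair for 'max c^T x s.t. A x <= b, x >= 0' is:
  Dual:  min b^T y  s.t.  A^T y >= c,  y >= 0.

So the dual LP is:
  minimize  9y1 + 10y2 + 34y3
  subject to:
    y1 + 2y3 >= 3
    y2 + 3y3 >= 5
    y1, y2, y3 >= 0

Solving the primal: x* = (2, 10).
  primal value c^T x* = 56.
Solving the dual: y* = (0, 0.5, 1.5).
  dual value b^T y* = 56.
Strong duality: c^T x* = b^T y*. Confirmed.

56


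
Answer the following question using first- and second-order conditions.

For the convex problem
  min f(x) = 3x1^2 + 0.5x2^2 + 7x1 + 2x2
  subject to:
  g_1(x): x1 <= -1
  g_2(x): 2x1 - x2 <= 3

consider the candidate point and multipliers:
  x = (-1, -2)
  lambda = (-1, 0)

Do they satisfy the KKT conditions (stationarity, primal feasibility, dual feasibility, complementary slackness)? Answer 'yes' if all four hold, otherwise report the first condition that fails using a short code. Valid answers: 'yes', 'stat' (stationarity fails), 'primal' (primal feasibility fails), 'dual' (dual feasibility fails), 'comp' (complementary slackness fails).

Gradient of f: grad f(x) = Q x + c = (1, 0)
Constraint values g_i(x) = a_i^T x - b_i:
  g_1((-1, -2)) = 0
  g_2((-1, -2)) = -3
Stationarity residual: grad f(x) + sum_i lambda_i a_i = (0, 0)
  -> stationarity OK
Primal feasibility (all g_i <= 0): OK
Dual feasibility (all lambda_i >= 0): FAILS
Complementary slackness (lambda_i * g_i(x) = 0 for all i): OK

Verdict: the first failing condition is dual_feasibility -> dual.

dual


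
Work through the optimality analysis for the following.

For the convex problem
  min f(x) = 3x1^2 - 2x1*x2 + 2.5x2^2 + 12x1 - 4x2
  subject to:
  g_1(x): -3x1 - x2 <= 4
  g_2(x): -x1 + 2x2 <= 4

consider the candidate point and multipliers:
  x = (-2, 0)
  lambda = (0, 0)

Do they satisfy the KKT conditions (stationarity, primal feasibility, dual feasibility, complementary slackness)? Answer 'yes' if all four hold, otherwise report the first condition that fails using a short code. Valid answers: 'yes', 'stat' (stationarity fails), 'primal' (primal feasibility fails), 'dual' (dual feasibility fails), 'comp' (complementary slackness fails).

Gradient of f: grad f(x) = Q x + c = (0, 0)
Constraint values g_i(x) = a_i^T x - b_i:
  g_1((-2, 0)) = 2
  g_2((-2, 0)) = -2
Stationarity residual: grad f(x) + sum_i lambda_i a_i = (0, 0)
  -> stationarity OK
Primal feasibility (all g_i <= 0): FAILS
Dual feasibility (all lambda_i >= 0): OK
Complementary slackness (lambda_i * g_i(x) = 0 for all i): OK

Verdict: the first failing condition is primal_feasibility -> primal.

primal


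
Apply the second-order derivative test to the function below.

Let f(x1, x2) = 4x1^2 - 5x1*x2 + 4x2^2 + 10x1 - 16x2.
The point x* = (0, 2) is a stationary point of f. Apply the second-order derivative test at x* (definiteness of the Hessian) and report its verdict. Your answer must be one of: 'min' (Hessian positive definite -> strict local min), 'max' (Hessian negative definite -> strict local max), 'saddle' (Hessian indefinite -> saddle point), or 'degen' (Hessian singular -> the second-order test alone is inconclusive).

Compute the Hessian H = grad^2 f:
  H = [[8, -5], [-5, 8]]
Verify stationarity: grad f(x*) = H x* + g = (0, 0).
Eigenvalues of H: 3, 13.
Both eigenvalues > 0, so H is positive definite -> x* is a strict local min.

min


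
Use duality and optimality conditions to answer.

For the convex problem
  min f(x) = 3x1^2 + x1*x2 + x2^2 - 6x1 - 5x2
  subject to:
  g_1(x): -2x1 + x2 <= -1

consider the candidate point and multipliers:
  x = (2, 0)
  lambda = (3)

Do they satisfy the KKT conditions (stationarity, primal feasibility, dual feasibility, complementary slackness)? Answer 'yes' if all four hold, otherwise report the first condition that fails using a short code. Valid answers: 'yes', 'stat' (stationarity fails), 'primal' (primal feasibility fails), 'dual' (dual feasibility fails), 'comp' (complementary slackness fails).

Gradient of f: grad f(x) = Q x + c = (6, -3)
Constraint values g_i(x) = a_i^T x - b_i:
  g_1((2, 0)) = -3
Stationarity residual: grad f(x) + sum_i lambda_i a_i = (0, 0)
  -> stationarity OK
Primal feasibility (all g_i <= 0): OK
Dual feasibility (all lambda_i >= 0): OK
Complementary slackness (lambda_i * g_i(x) = 0 for all i): FAILS

Verdict: the first failing condition is complementary_slackness -> comp.

comp


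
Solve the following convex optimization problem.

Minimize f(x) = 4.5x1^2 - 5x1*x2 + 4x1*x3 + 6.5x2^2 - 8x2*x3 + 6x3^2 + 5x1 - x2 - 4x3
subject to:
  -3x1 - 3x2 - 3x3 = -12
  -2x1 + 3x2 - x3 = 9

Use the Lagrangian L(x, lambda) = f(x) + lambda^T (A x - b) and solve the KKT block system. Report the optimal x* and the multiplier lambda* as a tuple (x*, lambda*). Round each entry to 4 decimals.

Form the Lagrangian:
  L(x, lambda) = (1/2) x^T Q x + c^T x + lambda^T (A x - b)
Stationarity (grad_x L = 0): Q x + c + A^T lambda = 0.
Primal feasibility: A x = b.

This gives the KKT block system:
  [ Q   A^T ] [ x     ]   [-c ]
  [ A    0  ] [ lambda ] = [ b ]

Solving the linear system:
  x*      = (-1.273, 2.9318, 2.3412)
  lambda* = (0.9496, -7.2997)
  f(x*)   = 29.2151

x* = (-1.273, 2.9318, 2.3412), lambda* = (0.9496, -7.2997)


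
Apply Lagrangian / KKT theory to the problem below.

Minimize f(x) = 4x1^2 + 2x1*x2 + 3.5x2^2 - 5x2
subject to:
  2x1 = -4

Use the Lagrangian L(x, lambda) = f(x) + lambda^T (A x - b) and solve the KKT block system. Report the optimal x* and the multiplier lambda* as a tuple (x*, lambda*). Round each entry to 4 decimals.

Form the Lagrangian:
  L(x, lambda) = (1/2) x^T Q x + c^T x + lambda^T (A x - b)
Stationarity (grad_x L = 0): Q x + c + A^T lambda = 0.
Primal feasibility: A x = b.

This gives the KKT block system:
  [ Q   A^T ] [ x     ]   [-c ]
  [ A    0  ] [ lambda ] = [ b ]

Solving the linear system:
  x*      = (-2, 1.2857)
  lambda* = (6.7143)
  f(x*)   = 10.2143

x* = (-2, 1.2857), lambda* = (6.7143)


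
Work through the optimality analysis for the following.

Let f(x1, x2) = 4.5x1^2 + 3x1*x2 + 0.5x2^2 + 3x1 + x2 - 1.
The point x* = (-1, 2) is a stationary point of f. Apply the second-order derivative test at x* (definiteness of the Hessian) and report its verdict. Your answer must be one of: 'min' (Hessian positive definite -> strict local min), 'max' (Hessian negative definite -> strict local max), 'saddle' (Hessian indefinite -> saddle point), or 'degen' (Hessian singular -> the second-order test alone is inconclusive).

Compute the Hessian H = grad^2 f:
  H = [[9, 3], [3, 1]]
Verify stationarity: grad f(x*) = H x* + g = (0, 0).
Eigenvalues of H: 0, 10.
H has a zero eigenvalue (singular; positive semidefinite but not definite), so H is neither positive definite, negative definite, nor indefinite. The second-order test alone is inconclusive -> degen.
(Indeed, f is constant along the null direction of H through x*, so x* is not a strict local extremum.)

degen


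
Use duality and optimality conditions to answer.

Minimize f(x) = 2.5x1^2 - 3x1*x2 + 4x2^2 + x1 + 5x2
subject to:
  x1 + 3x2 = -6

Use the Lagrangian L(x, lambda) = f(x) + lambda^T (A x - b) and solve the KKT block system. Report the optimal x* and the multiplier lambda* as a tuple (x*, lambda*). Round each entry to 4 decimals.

Form the Lagrangian:
  L(x, lambda) = (1/2) x^T Q x + c^T x + lambda^T (A x - b)
Stationarity (grad_x L = 0): Q x + c + A^T lambda = 0.
Primal feasibility: A x = b.

This gives the KKT block system:
  [ Q   A^T ] [ x     ]   [-c ]
  [ A    0  ] [ lambda ] = [ b ]

Solving the linear system:
  x*      = (-1.3521, -1.5493)
  lambda* = (1.1127)
  f(x*)   = -1.2113

x* = (-1.3521, -1.5493), lambda* = (1.1127)


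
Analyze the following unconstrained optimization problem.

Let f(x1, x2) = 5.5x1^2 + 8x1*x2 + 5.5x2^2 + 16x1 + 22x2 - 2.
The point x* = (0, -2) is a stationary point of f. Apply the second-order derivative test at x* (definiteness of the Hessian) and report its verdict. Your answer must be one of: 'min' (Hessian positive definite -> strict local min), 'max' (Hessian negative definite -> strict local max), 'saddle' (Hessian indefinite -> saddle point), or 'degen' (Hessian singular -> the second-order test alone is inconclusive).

Compute the Hessian H = grad^2 f:
  H = [[11, 8], [8, 11]]
Verify stationarity: grad f(x*) = H x* + g = (0, 0).
Eigenvalues of H: 3, 19.
Both eigenvalues > 0, so H is positive definite -> x* is a strict local min.

min


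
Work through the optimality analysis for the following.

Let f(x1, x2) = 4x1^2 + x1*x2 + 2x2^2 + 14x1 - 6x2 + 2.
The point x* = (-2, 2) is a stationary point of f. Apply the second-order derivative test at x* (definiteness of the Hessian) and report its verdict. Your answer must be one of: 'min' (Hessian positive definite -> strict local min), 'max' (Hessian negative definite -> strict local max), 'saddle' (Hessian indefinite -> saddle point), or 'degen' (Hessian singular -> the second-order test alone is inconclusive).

Compute the Hessian H = grad^2 f:
  H = [[8, 1], [1, 4]]
Verify stationarity: grad f(x*) = H x* + g = (0, 0).
Eigenvalues of H: 3.7639, 8.2361.
Both eigenvalues > 0, so H is positive definite -> x* is a strict local min.

min


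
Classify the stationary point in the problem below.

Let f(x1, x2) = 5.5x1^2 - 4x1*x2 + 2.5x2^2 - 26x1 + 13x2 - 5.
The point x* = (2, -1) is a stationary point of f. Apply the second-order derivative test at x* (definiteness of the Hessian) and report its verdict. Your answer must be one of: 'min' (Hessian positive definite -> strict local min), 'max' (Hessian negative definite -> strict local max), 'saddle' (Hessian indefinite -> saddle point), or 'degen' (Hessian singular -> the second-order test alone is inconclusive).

Compute the Hessian H = grad^2 f:
  H = [[11, -4], [-4, 5]]
Verify stationarity: grad f(x*) = H x* + g = (0, 0).
Eigenvalues of H: 3, 13.
Both eigenvalues > 0, so H is positive definite -> x* is a strict local min.

min


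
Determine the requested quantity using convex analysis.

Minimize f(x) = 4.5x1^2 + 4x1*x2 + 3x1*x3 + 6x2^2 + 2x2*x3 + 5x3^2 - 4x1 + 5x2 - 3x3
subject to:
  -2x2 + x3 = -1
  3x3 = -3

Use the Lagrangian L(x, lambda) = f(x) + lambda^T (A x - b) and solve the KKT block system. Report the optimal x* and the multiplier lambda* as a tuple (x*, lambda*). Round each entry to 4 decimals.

Form the Lagrangian:
  L(x, lambda) = (1/2) x^T Q x + c^T x + lambda^T (A x - b)
Stationarity (grad_x L = 0): Q x + c + A^T lambda = 0.
Primal feasibility: A x = b.

This gives the KKT block system:
  [ Q   A^T ] [ x     ]   [-c ]
  [ A    0  ] [ lambda ] = [ b ]

Solving the linear system:
  x*      = (0.7778, 0, -1)
  lambda* = (3.0556, 2.537)
  f(x*)   = 5.2778

x* = (0.7778, 0, -1), lambda* = (3.0556, 2.537)


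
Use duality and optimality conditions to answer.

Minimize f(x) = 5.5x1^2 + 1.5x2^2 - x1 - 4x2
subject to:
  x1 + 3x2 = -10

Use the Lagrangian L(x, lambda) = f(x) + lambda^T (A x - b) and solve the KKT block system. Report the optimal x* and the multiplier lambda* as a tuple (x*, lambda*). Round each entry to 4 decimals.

Form the Lagrangian:
  L(x, lambda) = (1/2) x^T Q x + c^T x + lambda^T (A x - b)
Stationarity (grad_x L = 0): Q x + c + A^T lambda = 0.
Primal feasibility: A x = b.

This gives the KKT block system:
  [ Q   A^T ] [ x     ]   [-c ]
  [ A    0  ] [ lambda ] = [ b ]

Solving the linear system:
  x*      = (-0.3235, -3.2255)
  lambda* = (4.5588)
  f(x*)   = 29.4069

x* = (-0.3235, -3.2255), lambda* = (4.5588)


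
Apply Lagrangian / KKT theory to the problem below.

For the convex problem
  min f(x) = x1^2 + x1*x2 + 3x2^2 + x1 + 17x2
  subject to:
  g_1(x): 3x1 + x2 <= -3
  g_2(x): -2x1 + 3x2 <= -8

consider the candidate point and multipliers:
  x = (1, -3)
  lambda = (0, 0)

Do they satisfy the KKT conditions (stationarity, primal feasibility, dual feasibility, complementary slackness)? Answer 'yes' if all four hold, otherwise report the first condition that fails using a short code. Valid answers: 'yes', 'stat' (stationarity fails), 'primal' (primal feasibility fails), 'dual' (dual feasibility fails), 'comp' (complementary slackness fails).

Gradient of f: grad f(x) = Q x + c = (0, 0)
Constraint values g_i(x) = a_i^T x - b_i:
  g_1((1, -3)) = 3
  g_2((1, -3)) = -3
Stationarity residual: grad f(x) + sum_i lambda_i a_i = (0, 0)
  -> stationarity OK
Primal feasibility (all g_i <= 0): FAILS
Dual feasibility (all lambda_i >= 0): OK
Complementary slackness (lambda_i * g_i(x) = 0 for all i): OK

Verdict: the first failing condition is primal_feasibility -> primal.

primal


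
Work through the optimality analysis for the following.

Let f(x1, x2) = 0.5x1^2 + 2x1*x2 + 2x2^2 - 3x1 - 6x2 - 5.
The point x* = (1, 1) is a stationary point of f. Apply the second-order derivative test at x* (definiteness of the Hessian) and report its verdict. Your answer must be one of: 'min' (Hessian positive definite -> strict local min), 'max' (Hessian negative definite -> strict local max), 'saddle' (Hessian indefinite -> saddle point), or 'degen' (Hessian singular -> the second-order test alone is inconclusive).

Compute the Hessian H = grad^2 f:
  H = [[1, 2], [2, 4]]
Verify stationarity: grad f(x*) = H x* + g = (0, 0).
Eigenvalues of H: 0, 5.
H has a zero eigenvalue (singular; positive semidefinite but not definite), so H is neither positive definite, negative definite, nor indefinite. The second-order test alone is inconclusive -> degen.
(Indeed, f is constant along the null direction of H through x*, so x* is not a strict local extremum.)

degen


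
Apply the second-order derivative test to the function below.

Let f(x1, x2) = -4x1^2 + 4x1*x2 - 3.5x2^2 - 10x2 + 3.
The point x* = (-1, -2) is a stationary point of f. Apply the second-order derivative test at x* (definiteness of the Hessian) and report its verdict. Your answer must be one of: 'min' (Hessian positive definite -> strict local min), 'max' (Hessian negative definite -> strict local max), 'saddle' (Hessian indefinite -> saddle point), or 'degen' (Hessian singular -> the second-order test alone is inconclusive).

Compute the Hessian H = grad^2 f:
  H = [[-8, 4], [4, -7]]
Verify stationarity: grad f(x*) = H x* + g = (0, 0).
Eigenvalues of H: -11.5311, -3.4689.
Both eigenvalues < 0, so H is negative definite -> x* is a strict local max.

max


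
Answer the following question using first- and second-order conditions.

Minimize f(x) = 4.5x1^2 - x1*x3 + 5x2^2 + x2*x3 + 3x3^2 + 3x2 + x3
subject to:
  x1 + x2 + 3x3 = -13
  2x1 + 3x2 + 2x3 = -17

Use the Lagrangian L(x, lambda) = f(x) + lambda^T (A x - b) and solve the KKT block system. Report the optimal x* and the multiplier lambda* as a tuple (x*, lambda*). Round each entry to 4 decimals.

Form the Lagrangian:
  L(x, lambda) = (1/2) x^T Q x + c^T x + lambda^T (A x - b)
Stationarity (grad_x L = 0): Q x + c + A^T lambda = 0.
Primal feasibility: A x = b.

This gives the KKT block system:
  [ Q   A^T ] [ x     ]   [-c ]
  [ A    0  ] [ lambda ] = [ b ]

Solving the linear system:
  x*      = (-2.0795, -2.3831, -2.8458)
  lambda* = (0.2544, 7.8076)
  f(x*)   = 63.0207

x* = (-2.0795, -2.3831, -2.8458), lambda* = (0.2544, 7.8076)


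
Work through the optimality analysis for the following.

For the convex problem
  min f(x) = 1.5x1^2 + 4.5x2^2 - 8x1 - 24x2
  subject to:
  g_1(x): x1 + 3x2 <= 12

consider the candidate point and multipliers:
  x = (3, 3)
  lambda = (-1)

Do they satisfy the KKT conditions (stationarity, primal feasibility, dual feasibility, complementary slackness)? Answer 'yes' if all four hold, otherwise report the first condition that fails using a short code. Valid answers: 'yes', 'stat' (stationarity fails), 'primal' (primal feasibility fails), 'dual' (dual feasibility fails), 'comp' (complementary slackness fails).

Gradient of f: grad f(x) = Q x + c = (1, 3)
Constraint values g_i(x) = a_i^T x - b_i:
  g_1((3, 3)) = 0
Stationarity residual: grad f(x) + sum_i lambda_i a_i = (0, 0)
  -> stationarity OK
Primal feasibility (all g_i <= 0): OK
Dual feasibility (all lambda_i >= 0): FAILS
Complementary slackness (lambda_i * g_i(x) = 0 for all i): OK

Verdict: the first failing condition is dual_feasibility -> dual.

dual


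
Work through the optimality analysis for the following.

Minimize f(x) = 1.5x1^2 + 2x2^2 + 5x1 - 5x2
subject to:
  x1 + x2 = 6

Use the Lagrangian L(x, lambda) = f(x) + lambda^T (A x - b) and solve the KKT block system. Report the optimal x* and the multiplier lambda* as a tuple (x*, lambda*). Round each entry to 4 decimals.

Form the Lagrangian:
  L(x, lambda) = (1/2) x^T Q x + c^T x + lambda^T (A x - b)
Stationarity (grad_x L = 0): Q x + c + A^T lambda = 0.
Primal feasibility: A x = b.

This gives the KKT block system:
  [ Q   A^T ] [ x     ]   [-c ]
  [ A    0  ] [ lambda ] = [ b ]

Solving the linear system:
  x*      = (2, 4)
  lambda* = (-11)
  f(x*)   = 28

x* = (2, 4), lambda* = (-11)


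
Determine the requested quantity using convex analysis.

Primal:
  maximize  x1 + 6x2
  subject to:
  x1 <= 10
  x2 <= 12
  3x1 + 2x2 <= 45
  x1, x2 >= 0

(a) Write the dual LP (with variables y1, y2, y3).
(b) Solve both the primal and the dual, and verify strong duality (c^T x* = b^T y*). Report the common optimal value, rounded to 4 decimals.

The standard primal-dual pair for 'max c^T x s.t. A x <= b, x >= 0' is:
  Dual:  min b^T y  s.t.  A^T y >= c,  y >= 0.

So the dual LP is:
  minimize  10y1 + 12y2 + 45y3
  subject to:
    y1 + 3y3 >= 1
    y2 + 2y3 >= 6
    y1, y2, y3 >= 0

Solving the primal: x* = (7, 12).
  primal value c^T x* = 79.
Solving the dual: y* = (0, 5.3333, 0.3333).
  dual value b^T y* = 79.
Strong duality: c^T x* = b^T y*. Confirmed.

79


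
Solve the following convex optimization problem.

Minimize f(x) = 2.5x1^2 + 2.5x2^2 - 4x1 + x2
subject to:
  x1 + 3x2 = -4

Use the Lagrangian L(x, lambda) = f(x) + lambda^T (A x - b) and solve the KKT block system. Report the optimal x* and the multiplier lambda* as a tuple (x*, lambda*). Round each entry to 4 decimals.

Form the Lagrangian:
  L(x, lambda) = (1/2) x^T Q x + c^T x + lambda^T (A x - b)
Stationarity (grad_x L = 0): Q x + c + A^T lambda = 0.
Primal feasibility: A x = b.

This gives the KKT block system:
  [ Q   A^T ] [ x     ]   [-c ]
  [ A    0  ] [ lambda ] = [ b ]

Solving the linear system:
  x*      = (0.38, -1.46)
  lambda* = (2.1)
  f(x*)   = 2.71

x* = (0.38, -1.46), lambda* = (2.1)


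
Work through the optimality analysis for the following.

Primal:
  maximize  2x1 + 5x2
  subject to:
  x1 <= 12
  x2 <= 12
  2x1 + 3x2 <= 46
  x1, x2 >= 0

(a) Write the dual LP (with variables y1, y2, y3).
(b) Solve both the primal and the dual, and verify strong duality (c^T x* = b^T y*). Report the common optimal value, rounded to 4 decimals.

The standard primal-dual pair for 'max c^T x s.t. A x <= b, x >= 0' is:
  Dual:  min b^T y  s.t.  A^T y >= c,  y >= 0.

So the dual LP is:
  minimize  12y1 + 12y2 + 46y3
  subject to:
    y1 + 2y3 >= 2
    y2 + 3y3 >= 5
    y1, y2, y3 >= 0

Solving the primal: x* = (5, 12).
  primal value c^T x* = 70.
Solving the dual: y* = (0, 2, 1).
  dual value b^T y* = 70.
Strong duality: c^T x* = b^T y*. Confirmed.

70


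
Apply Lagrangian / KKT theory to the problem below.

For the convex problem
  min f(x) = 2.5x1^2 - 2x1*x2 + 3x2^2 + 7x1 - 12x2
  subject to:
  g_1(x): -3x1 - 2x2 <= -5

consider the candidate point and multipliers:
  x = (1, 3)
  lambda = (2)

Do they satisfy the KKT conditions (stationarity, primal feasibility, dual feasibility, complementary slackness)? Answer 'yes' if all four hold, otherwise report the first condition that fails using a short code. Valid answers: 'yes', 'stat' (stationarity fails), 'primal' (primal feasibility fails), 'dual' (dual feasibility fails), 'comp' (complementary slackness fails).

Gradient of f: grad f(x) = Q x + c = (6, 4)
Constraint values g_i(x) = a_i^T x - b_i:
  g_1((1, 3)) = -4
Stationarity residual: grad f(x) + sum_i lambda_i a_i = (0, 0)
  -> stationarity OK
Primal feasibility (all g_i <= 0): OK
Dual feasibility (all lambda_i >= 0): OK
Complementary slackness (lambda_i * g_i(x) = 0 for all i): FAILS

Verdict: the first failing condition is complementary_slackness -> comp.

comp


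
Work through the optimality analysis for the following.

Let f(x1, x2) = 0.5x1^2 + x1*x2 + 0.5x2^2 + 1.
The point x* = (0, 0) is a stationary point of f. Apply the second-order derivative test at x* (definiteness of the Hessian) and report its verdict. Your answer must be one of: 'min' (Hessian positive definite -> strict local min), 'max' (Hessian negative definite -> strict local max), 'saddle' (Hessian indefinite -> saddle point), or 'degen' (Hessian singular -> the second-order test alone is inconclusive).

Compute the Hessian H = grad^2 f:
  H = [[1, 1], [1, 1]]
Verify stationarity: grad f(x*) = H x* + g = (0, 0).
Eigenvalues of H: 0, 2.
H has a zero eigenvalue (singular; positive semidefinite but not definite), so H is neither positive definite, negative definite, nor indefinite. The second-order test alone is inconclusive -> degen.
(Indeed, f is constant along the null direction of H through x*, so x* is not a strict local extremum.)

degen


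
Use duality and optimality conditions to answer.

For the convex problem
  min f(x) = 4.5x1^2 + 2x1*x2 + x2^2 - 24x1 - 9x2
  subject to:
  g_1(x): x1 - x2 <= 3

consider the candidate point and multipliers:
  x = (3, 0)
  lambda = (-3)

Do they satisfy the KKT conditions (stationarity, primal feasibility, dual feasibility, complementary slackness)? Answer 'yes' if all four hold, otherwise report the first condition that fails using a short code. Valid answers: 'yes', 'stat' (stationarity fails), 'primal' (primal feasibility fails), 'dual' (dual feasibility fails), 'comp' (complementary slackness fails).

Gradient of f: grad f(x) = Q x + c = (3, -3)
Constraint values g_i(x) = a_i^T x - b_i:
  g_1((3, 0)) = 0
Stationarity residual: grad f(x) + sum_i lambda_i a_i = (0, 0)
  -> stationarity OK
Primal feasibility (all g_i <= 0): OK
Dual feasibility (all lambda_i >= 0): FAILS
Complementary slackness (lambda_i * g_i(x) = 0 for all i): OK

Verdict: the first failing condition is dual_feasibility -> dual.

dual


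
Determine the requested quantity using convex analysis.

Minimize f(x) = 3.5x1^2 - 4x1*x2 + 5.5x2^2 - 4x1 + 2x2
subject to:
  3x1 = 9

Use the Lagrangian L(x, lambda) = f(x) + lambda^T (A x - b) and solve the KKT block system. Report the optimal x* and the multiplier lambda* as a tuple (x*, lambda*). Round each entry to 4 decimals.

Form the Lagrangian:
  L(x, lambda) = (1/2) x^T Q x + c^T x + lambda^T (A x - b)
Stationarity (grad_x L = 0): Q x + c + A^T lambda = 0.
Primal feasibility: A x = b.

This gives the KKT block system:
  [ Q   A^T ] [ x     ]   [-c ]
  [ A    0  ] [ lambda ] = [ b ]

Solving the linear system:
  x*      = (3, 0.9091)
  lambda* = (-4.4545)
  f(x*)   = 14.9545

x* = (3, 0.9091), lambda* = (-4.4545)


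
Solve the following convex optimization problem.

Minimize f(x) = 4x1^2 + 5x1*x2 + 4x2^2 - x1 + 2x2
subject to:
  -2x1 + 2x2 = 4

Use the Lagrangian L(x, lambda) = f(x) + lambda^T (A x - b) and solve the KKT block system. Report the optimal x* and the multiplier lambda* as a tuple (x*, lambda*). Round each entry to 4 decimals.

Form the Lagrangian:
  L(x, lambda) = (1/2) x^T Q x + c^T x + lambda^T (A x - b)
Stationarity (grad_x L = 0): Q x + c + A^T lambda = 0.
Primal feasibility: A x = b.

This gives the KKT block system:
  [ Q   A^T ] [ x     ]   [-c ]
  [ A    0  ] [ lambda ] = [ b ]

Solving the linear system:
  x*      = (-1.0385, 0.9615)
  lambda* = (-2.25)
  f(x*)   = 5.9808

x* = (-1.0385, 0.9615), lambda* = (-2.25)


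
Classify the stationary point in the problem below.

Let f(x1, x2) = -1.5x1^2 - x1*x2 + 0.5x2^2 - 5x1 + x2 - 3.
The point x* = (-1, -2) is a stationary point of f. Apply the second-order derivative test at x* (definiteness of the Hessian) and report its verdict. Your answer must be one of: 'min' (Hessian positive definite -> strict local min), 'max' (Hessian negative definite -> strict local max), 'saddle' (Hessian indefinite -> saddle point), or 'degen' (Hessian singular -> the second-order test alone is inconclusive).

Compute the Hessian H = grad^2 f:
  H = [[-3, -1], [-1, 1]]
Verify stationarity: grad f(x*) = H x* + g = (0, 0).
Eigenvalues of H: -3.2361, 1.2361.
Eigenvalues have mixed signs, so H is indefinite -> x* is a saddle point.

saddle


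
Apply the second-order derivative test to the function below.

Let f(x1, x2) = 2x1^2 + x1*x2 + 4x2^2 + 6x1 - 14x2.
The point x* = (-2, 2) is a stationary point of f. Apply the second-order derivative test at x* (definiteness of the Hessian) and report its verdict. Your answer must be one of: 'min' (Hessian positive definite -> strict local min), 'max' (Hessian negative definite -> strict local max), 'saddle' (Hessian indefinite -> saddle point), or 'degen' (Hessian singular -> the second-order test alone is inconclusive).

Compute the Hessian H = grad^2 f:
  H = [[4, 1], [1, 8]]
Verify stationarity: grad f(x*) = H x* + g = (0, 0).
Eigenvalues of H: 3.7639, 8.2361.
Both eigenvalues > 0, so H is positive definite -> x* is a strict local min.

min


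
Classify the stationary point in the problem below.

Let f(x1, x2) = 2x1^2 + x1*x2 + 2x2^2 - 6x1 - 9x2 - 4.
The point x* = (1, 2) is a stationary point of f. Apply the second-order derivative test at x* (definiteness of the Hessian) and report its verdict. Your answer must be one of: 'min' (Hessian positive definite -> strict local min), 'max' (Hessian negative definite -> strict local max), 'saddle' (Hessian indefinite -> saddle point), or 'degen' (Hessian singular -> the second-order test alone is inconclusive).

Compute the Hessian H = grad^2 f:
  H = [[4, 1], [1, 4]]
Verify stationarity: grad f(x*) = H x* + g = (0, 0).
Eigenvalues of H: 3, 5.
Both eigenvalues > 0, so H is positive definite -> x* is a strict local min.

min


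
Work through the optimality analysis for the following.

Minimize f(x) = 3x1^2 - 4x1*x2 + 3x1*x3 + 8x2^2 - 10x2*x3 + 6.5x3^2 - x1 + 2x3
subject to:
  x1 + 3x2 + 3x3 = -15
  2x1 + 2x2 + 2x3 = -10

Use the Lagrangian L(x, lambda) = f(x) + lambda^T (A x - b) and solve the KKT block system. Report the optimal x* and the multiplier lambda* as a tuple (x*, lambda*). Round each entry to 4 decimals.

Form the Lagrangian:
  L(x, lambda) = (1/2) x^T Q x + c^T x + lambda^T (A x - b)
Stationarity (grad_x L = 0): Q x + c + A^T lambda = 0.
Primal feasibility: A x = b.

This gives the KKT block system:
  [ Q   A^T ] [ x     ]   [-c ]
  [ A    0  ] [ lambda ] = [ b ]

Solving the linear system:
  x*      = (0, -2.3061, -2.6939)
  lambda* = (5.051, -2.5969)
  f(x*)   = 22.2041

x* = (0, -2.3061, -2.6939), lambda* = (5.051, -2.5969)


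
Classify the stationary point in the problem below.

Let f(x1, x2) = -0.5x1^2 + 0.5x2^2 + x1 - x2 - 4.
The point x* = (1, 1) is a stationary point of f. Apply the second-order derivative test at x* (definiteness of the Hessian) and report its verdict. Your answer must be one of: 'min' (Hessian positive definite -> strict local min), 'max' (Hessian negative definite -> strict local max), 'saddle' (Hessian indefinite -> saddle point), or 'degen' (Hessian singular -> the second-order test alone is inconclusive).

Compute the Hessian H = grad^2 f:
  H = [[-1, 0], [0, 1]]
Verify stationarity: grad f(x*) = H x* + g = (0, 0).
Eigenvalues of H: -1, 1.
Eigenvalues have mixed signs, so H is indefinite -> x* is a saddle point.

saddle


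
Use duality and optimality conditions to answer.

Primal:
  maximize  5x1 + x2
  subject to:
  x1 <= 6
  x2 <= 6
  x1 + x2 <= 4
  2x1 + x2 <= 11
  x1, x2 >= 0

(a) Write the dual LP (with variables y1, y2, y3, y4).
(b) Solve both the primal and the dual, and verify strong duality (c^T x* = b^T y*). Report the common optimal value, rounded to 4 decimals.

The standard primal-dual pair for 'max c^T x s.t. A x <= b, x >= 0' is:
  Dual:  min b^T y  s.t.  A^T y >= c,  y >= 0.

So the dual LP is:
  minimize  6y1 + 6y2 + 4y3 + 11y4
  subject to:
    y1 + y3 + 2y4 >= 5
    y2 + y3 + y4 >= 1
    y1, y2, y3, y4 >= 0

Solving the primal: x* = (4, 0).
  primal value c^T x* = 20.
Solving the dual: y* = (0, 0, 5, 0).
  dual value b^T y* = 20.
Strong duality: c^T x* = b^T y*. Confirmed.

20


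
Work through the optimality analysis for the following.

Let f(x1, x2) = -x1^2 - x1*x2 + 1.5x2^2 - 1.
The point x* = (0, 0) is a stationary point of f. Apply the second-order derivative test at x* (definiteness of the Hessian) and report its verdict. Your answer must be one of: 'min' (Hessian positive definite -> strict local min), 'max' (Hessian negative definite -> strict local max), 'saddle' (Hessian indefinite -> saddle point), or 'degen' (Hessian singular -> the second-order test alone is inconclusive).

Compute the Hessian H = grad^2 f:
  H = [[-2, -1], [-1, 3]]
Verify stationarity: grad f(x*) = H x* + g = (0, 0).
Eigenvalues of H: -2.1926, 3.1926.
Eigenvalues have mixed signs, so H is indefinite -> x* is a saddle point.

saddle


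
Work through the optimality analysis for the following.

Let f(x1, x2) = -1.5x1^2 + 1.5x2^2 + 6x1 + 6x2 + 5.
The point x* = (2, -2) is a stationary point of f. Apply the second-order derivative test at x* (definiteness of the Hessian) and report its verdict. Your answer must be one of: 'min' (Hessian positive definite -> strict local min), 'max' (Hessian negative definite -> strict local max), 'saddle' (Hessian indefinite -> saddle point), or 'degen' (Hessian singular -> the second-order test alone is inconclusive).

Compute the Hessian H = grad^2 f:
  H = [[-3, 0], [0, 3]]
Verify stationarity: grad f(x*) = H x* + g = (0, 0).
Eigenvalues of H: -3, 3.
Eigenvalues have mixed signs, so H is indefinite -> x* is a saddle point.

saddle


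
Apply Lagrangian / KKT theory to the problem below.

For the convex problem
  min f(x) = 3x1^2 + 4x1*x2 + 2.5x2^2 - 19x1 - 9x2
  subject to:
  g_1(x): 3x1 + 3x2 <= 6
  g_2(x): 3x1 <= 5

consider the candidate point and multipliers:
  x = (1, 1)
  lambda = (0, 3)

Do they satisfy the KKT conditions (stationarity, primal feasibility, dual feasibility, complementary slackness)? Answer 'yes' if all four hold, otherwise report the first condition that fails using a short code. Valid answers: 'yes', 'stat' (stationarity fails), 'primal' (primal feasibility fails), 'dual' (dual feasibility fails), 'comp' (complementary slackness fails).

Gradient of f: grad f(x) = Q x + c = (-9, 0)
Constraint values g_i(x) = a_i^T x - b_i:
  g_1((1, 1)) = 0
  g_2((1, 1)) = -2
Stationarity residual: grad f(x) + sum_i lambda_i a_i = (0, 0)
  -> stationarity OK
Primal feasibility (all g_i <= 0): OK
Dual feasibility (all lambda_i >= 0): OK
Complementary slackness (lambda_i * g_i(x) = 0 for all i): FAILS

Verdict: the first failing condition is complementary_slackness -> comp.

comp


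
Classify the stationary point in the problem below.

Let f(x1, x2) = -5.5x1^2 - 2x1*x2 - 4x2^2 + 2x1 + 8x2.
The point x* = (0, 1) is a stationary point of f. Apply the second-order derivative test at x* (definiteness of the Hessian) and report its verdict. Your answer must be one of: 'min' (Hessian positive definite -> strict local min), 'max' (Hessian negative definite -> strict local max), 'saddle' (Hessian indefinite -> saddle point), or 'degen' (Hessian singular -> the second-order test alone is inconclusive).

Compute the Hessian H = grad^2 f:
  H = [[-11, -2], [-2, -8]]
Verify stationarity: grad f(x*) = H x* + g = (0, 0).
Eigenvalues of H: -12, -7.
Both eigenvalues < 0, so H is negative definite -> x* is a strict local max.

max


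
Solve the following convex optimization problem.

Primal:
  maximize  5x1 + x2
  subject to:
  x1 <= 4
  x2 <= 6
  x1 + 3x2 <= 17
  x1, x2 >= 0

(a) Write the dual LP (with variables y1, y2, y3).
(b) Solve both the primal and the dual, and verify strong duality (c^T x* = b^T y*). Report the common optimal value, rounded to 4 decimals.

The standard primal-dual pair for 'max c^T x s.t. A x <= b, x >= 0' is:
  Dual:  min b^T y  s.t.  A^T y >= c,  y >= 0.

So the dual LP is:
  minimize  4y1 + 6y2 + 17y3
  subject to:
    y1 + y3 >= 5
    y2 + 3y3 >= 1
    y1, y2, y3 >= 0

Solving the primal: x* = (4, 4.3333).
  primal value c^T x* = 24.3333.
Solving the dual: y* = (4.6667, 0, 0.3333).
  dual value b^T y* = 24.3333.
Strong duality: c^T x* = b^T y*. Confirmed.

24.3333


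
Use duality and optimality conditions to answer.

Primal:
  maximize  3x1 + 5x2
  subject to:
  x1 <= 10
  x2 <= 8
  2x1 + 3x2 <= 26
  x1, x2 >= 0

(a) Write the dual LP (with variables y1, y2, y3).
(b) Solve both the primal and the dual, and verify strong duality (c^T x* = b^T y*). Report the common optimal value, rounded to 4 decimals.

The standard primal-dual pair for 'max c^T x s.t. A x <= b, x >= 0' is:
  Dual:  min b^T y  s.t.  A^T y >= c,  y >= 0.

So the dual LP is:
  minimize  10y1 + 8y2 + 26y3
  subject to:
    y1 + 2y3 >= 3
    y2 + 3y3 >= 5
    y1, y2, y3 >= 0

Solving the primal: x* = (1, 8).
  primal value c^T x* = 43.
Solving the dual: y* = (0, 0.5, 1.5).
  dual value b^T y* = 43.
Strong duality: c^T x* = b^T y*. Confirmed.

43


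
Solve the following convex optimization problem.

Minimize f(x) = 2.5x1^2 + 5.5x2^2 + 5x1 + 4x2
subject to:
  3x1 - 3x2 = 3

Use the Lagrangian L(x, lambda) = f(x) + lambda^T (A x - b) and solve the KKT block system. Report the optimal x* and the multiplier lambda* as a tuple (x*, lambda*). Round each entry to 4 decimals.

Form the Lagrangian:
  L(x, lambda) = (1/2) x^T Q x + c^T x + lambda^T (A x - b)
Stationarity (grad_x L = 0): Q x + c + A^T lambda = 0.
Primal feasibility: A x = b.

This gives the KKT block system:
  [ Q   A^T ] [ x     ]   [-c ]
  [ A    0  ] [ lambda ] = [ b ]

Solving the linear system:
  x*      = (0.125, -0.875)
  lambda* = (-1.875)
  f(x*)   = 1.375

x* = (0.125, -0.875), lambda* = (-1.875)


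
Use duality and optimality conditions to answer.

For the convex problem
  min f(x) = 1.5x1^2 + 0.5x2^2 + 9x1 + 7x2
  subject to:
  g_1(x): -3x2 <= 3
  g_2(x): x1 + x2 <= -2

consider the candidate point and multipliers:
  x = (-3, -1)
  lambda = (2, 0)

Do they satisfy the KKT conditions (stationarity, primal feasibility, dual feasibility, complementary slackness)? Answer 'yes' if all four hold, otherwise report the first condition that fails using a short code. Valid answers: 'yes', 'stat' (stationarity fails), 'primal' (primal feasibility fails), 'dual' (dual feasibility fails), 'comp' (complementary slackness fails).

Gradient of f: grad f(x) = Q x + c = (0, 6)
Constraint values g_i(x) = a_i^T x - b_i:
  g_1((-3, -1)) = 0
  g_2((-3, -1)) = -2
Stationarity residual: grad f(x) + sum_i lambda_i a_i = (0, 0)
  -> stationarity OK
Primal feasibility (all g_i <= 0): OK
Dual feasibility (all lambda_i >= 0): OK
Complementary slackness (lambda_i * g_i(x) = 0 for all i): OK

Verdict: yes, KKT holds.

yes


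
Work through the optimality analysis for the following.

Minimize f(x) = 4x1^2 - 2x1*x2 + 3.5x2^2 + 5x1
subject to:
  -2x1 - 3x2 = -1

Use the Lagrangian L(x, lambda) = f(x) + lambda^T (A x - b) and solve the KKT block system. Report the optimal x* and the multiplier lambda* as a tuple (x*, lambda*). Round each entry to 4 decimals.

Form the Lagrangian:
  L(x, lambda) = (1/2) x^T Q x + c^T x + lambda^T (A x - b)
Stationarity (grad_x L = 0): Q x + c + A^T lambda = 0.
Primal feasibility: A x = b.

This gives the KKT block system:
  [ Q   A^T ] [ x     ]   [-c ]
  [ A    0  ] [ lambda ] = [ b ]

Solving the linear system:
  x*      = (-0.2016, 0.4677)
  lambda* = (1.2258)
  f(x*)   = 0.1089

x* = (-0.2016, 0.4677), lambda* = (1.2258)


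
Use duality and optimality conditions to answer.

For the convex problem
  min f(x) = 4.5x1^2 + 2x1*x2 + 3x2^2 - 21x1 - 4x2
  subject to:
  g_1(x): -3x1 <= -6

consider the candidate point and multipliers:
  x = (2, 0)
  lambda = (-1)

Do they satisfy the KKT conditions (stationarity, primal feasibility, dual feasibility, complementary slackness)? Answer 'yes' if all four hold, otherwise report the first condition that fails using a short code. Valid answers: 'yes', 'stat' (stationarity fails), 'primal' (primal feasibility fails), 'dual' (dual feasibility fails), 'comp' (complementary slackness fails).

Gradient of f: grad f(x) = Q x + c = (-3, 0)
Constraint values g_i(x) = a_i^T x - b_i:
  g_1((2, 0)) = 0
Stationarity residual: grad f(x) + sum_i lambda_i a_i = (0, 0)
  -> stationarity OK
Primal feasibility (all g_i <= 0): OK
Dual feasibility (all lambda_i >= 0): FAILS
Complementary slackness (lambda_i * g_i(x) = 0 for all i): OK

Verdict: the first failing condition is dual_feasibility -> dual.

dual


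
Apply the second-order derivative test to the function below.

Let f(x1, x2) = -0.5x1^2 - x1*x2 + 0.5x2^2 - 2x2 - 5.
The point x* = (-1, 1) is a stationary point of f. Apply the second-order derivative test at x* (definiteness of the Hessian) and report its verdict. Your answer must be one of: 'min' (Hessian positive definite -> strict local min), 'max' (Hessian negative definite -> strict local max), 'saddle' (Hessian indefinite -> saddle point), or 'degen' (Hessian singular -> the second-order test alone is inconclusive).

Compute the Hessian H = grad^2 f:
  H = [[-1, -1], [-1, 1]]
Verify stationarity: grad f(x*) = H x* + g = (0, 0).
Eigenvalues of H: -1.4142, 1.4142.
Eigenvalues have mixed signs, so H is indefinite -> x* is a saddle point.

saddle


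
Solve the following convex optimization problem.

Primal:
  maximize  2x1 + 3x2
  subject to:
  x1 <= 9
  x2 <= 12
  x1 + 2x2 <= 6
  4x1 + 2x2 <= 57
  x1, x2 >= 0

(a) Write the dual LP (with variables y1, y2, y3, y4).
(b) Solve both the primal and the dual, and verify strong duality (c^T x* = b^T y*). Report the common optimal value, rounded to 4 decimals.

The standard primal-dual pair for 'max c^T x s.t. A x <= b, x >= 0' is:
  Dual:  min b^T y  s.t.  A^T y >= c,  y >= 0.

So the dual LP is:
  minimize  9y1 + 12y2 + 6y3 + 57y4
  subject to:
    y1 + y3 + 4y4 >= 2
    y2 + 2y3 + 2y4 >= 3
    y1, y2, y3, y4 >= 0

Solving the primal: x* = (6, 0).
  primal value c^T x* = 12.
Solving the dual: y* = (0, 0, 2, 0).
  dual value b^T y* = 12.
Strong duality: c^T x* = b^T y*. Confirmed.

12
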